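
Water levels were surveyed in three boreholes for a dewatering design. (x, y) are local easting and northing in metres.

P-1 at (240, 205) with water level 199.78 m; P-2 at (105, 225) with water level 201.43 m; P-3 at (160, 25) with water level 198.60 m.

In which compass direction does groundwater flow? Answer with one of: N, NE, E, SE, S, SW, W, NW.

With h = a·x + b·y + c and P-1 as origin, the differences give:
  (-135)·a + 20·b = +1.65
  (-80)·a + (-180)·b = -1.18
Eliminate b (×(-180) and ×20, subtract): 25900·a = -273.400 → a = ∂h/∂x = -0.01056
Back-substitute: b = ∂h/∂y = +0.01125.
Flow = −∇h = (+0.01056 east, -0.01125 north), which points southeast.

SE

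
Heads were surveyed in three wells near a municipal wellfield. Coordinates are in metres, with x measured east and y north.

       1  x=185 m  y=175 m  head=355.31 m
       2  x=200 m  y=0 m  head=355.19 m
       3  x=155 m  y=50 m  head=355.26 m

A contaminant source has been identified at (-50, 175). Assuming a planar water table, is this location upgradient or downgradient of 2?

upgradient

With h = a·x + b·y + c and 1 as origin, the differences give:
  15·a + (-175)·b = -0.12
  (-30)·a + (-125)·b = -0.05
Eliminate b (×(-125) and ×(-175), subtract): -7125·a = 6.250 → a = ∂h/∂x = -0.0008772
Back-substitute: b = ∂h/∂y = +0.0006105.
Head at (-50, 175) = 355.31 + (-0.0008772)·(-235) + (+0.0006105)·(0) = 355.52 m.
That is higher than the 355.19 m at 2, so the point is upgradient.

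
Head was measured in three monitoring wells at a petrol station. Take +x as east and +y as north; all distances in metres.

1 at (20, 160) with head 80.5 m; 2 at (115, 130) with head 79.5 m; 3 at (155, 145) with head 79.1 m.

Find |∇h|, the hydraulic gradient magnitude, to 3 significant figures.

0.0103

Differences from 1: to 2 (Δx, Δy, Δh) = (95, -30, -1.0); to 3 = (135, -15, -1.4).
Solve a·Δx + b·Δy = Δh: det = 95·(-15) − 135·(-30) = 2625.
∂h/∂x = [(-1.0)·(-15) − (-1.4)·(-30)] / 2625 = -0.01029
∂h/∂y = [95·(-1.4) − 135·(-1.0)] / 2625 = +0.0007619
|∇h| = √(-0.01029² + 0.0007619²) = 0.01032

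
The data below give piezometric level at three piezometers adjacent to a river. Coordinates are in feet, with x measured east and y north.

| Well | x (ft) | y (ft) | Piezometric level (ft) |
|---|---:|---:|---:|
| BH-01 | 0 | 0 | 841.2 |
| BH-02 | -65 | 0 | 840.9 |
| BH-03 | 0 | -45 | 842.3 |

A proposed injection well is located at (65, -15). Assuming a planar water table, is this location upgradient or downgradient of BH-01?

∂h/∂x = (840.9 − 841.2) / (-65 − 0) = +0.004615
∂h/∂y = (842.3 − 841.2) / (-45 − 0) = -0.02444
Head at (65, -15) = 841.2 + (+0.004615)·(65) + (-0.02444)·(-15) = 841.87 ft.
That is higher than the 841.2 ft at BH-01, so the point is upgradient.

upgradient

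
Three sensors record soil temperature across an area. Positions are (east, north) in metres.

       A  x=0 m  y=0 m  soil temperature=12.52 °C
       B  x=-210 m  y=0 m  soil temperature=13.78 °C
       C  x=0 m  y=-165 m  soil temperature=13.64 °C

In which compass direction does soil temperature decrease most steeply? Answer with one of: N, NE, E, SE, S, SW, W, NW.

∂T/∂x = (13.78 − 12.52) / (-210 − 0) = -0.006000
∂T/∂y = (13.64 − 12.52) / (-165 − 0) = -0.006788
Steepest decrease is along −∇f = (+0.006000 E, +0.006788 N) → northeast.

NE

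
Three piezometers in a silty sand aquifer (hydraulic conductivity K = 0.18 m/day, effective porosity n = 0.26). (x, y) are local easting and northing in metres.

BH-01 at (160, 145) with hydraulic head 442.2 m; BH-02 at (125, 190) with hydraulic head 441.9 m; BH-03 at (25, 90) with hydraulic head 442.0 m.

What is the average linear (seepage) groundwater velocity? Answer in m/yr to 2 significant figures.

1.3 m/yr

Differences from BH-01: to BH-02 (Δx, Δy, Δh) = (-35, 45, -0.3); to BH-03 = (-135, -55, -0.2).
Determinant of the coordinate differences = (-35)·(-55) − (-135)·45 = 8000.
∂h/∂x = [(-0.3)·(-55) − (-0.2)·45] / 8000 = +0.003188
∂h/∂y = [(-35)·(-0.2) − (-135)·(-0.3)] / 8000 = -0.004188
|∇h| = √(0.003188² + -0.004188²) = 0.005263
Seepage velocity v = K·i/n = 0.18 × 0.005263 / 0.26 = 0.003644 m/day = 1.331 m/yr.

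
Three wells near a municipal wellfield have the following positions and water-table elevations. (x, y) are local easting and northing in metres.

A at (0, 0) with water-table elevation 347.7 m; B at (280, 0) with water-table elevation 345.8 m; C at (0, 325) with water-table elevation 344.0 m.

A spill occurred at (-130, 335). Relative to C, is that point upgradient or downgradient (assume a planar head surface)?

∂h/∂x = (345.8 − 347.7) / (280 − 0) = -0.006786
∂h/∂y = (344.0 − 347.7) / (325 − 0) = -0.01138
Head at (-130, 335) = 347.7 + (-0.006786)·(-130) + (-0.01138)·(335) = 344.77 m.
That is higher than the 344.0 m at C, so the point is upgradient.

upgradient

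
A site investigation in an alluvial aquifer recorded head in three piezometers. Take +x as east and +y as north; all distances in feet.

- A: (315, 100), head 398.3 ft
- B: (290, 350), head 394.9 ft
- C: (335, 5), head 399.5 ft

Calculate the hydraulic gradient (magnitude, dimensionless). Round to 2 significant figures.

With h = a·x + b·y + c and A as origin, the differences give:
  (-25)·a + 250·b = -3.4
  20·a + (-95)·b = +1.2
Eliminate b (×(-95) and ×250, subtract): -2625·a = 23.00 → a = ∂h/∂x = -0.008762
Back-substitute: b = ∂h/∂y = -0.01448.
|∇h| = √(-0.008762² + -0.01448²) = 0.01692

0.017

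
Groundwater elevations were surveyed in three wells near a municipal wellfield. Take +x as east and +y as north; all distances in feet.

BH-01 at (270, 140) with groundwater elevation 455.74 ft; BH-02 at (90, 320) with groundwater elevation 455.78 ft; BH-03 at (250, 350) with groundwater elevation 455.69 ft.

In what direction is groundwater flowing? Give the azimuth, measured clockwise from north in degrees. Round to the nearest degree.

Three-point gradient (reference BH-01): Δ to BH-02 = (-180, 180, +0.04), Δ to BH-03 = (-20, 210, -0.05).
∂h/∂x = -0.0005088, ∂h/∂y = -0.0002865 (det = -34200).
Flow direction (−∇h) has components (+0.0005088 E, +0.0002865 N).
Azimuth = atan2(E, N) = atan2(+0.0005088, +0.0002865) = 60.6° ≈ 061°.

061°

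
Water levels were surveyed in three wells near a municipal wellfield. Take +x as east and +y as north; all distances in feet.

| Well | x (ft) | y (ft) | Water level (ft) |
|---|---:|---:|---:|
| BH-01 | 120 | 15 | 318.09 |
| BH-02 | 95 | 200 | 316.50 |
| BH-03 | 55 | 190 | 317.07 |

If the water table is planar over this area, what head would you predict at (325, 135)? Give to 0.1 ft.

314.5 ft

Three-point gradient (reference BH-01): Δ to BH-02 = (-25, 185, -1.59), Δ to BH-03 = (-65, 175, -1.02).
∂h/∂x = -0.01171, ∂h/∂y = -0.01018 (det = 7650).
h(325, 135) = 318.09 + (-0.01171)·(205) + (-0.01018)·(120) = 318.09 -2.400 -1.221 = 314.469 ft.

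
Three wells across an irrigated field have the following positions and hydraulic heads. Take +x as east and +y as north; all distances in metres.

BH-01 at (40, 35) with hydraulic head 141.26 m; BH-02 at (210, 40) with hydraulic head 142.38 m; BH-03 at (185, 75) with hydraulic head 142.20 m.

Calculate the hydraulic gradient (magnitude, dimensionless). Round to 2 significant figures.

With h = a·x + b·y + c and BH-01 as origin, the differences give:
  170·a + 5·b = +1.12
  145·a + 40·b = +0.94
Eliminate b (×40 and ×5, subtract): 6075·a = 40.100 → a = ∂h/∂x = +0.006601
Back-substitute: b = ∂h/∂y = -0.0004280.
|∇h| = √(0.006601² + -0.0004280²) = 0.006615

0.0066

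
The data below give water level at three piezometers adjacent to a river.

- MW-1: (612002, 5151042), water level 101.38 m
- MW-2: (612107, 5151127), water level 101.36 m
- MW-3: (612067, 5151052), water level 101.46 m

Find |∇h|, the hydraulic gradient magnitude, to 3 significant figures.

0.00267

With h = a·x + b·y + c and MW-1 as origin, the differences give:
  105·a + 85·b = -0.02
  65·a + 10·b = +0.08
Eliminate b (×10 and ×85, subtract): -4475·a = -7.000 → a = ∂h/∂x = +0.001564
Back-substitute: b = ∂h/∂y = -0.002168.
|∇h| = √(0.001564² + -0.002168²) = 0.002673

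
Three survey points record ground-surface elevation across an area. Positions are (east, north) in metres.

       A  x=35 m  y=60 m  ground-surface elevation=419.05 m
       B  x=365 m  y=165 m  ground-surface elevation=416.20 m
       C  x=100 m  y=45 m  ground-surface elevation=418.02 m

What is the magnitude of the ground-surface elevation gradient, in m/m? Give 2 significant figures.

0.018 m/m

Taking A as reference: B−A = (330, 105, -2.85); C−A = (65, -15, -1.03).
Determinant of the coordinate differences = 330·(-15) − 65·105 = -11775.
∂z/∂x = [(-2.85)·(-15) − (-1.03)·105] / -11775 = -0.01282
∂z/∂y = [330·(-1.03) − 65·(-2.85)] / -11775 = +0.01313
|∇f| = √(-0.01282² + 0.01313²) = 0.01835 m/m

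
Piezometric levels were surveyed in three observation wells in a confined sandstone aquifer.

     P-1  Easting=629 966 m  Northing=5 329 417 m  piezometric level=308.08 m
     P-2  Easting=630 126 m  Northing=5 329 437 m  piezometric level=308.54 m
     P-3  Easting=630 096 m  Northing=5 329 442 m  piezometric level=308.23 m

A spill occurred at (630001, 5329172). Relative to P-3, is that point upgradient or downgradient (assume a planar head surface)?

Differences from P-1: to P-2 (Δx, Δy, Δh) = (160, 20, +0.46); to P-3 = (130, 25, +0.15).
Solve a·Δx + b·Δy = Δh: det = 160·25 − 130·20 = 1400.
∂h/∂x = [(+0.46)·25 − (+0.15)·20] / 1400 = +0.006071
∂h/∂y = [160·(+0.15) − 130·(+0.46)] / 1400 = -0.02557
Head at (630001, 5329172) = 308.08 + (+0.006071)·(35) + (-0.02557)·(-245) = 314.56 m.
That is higher than the 308.23 m at P-3, so the point is upgradient.

upgradient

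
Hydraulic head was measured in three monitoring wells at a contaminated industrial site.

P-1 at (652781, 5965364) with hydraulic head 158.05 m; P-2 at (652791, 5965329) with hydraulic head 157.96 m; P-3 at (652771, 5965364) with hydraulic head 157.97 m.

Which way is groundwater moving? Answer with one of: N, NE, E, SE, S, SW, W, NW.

With h = a·x + b·y + c and P-1 as origin, the differences give:
  10·a + (-35)·b = -0.09
  (-10)·a + 0·b = -0.08
Eliminate b (×0 and ×(-35), subtract): -350·a = -2.800 → a = ∂h/∂x = +0.008000
Back-substitute: b = ∂h/∂y = +0.004857.
Flow = −∇h = (-0.008000 east, -0.004857 north), which points southwest.

SW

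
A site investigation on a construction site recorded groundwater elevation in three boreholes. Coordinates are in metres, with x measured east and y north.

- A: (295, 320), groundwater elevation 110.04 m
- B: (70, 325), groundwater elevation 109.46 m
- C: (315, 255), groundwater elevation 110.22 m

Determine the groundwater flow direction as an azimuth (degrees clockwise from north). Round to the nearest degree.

Differences from A: to B (Δx, Δy, Δh) = (-225, 5, -0.58); to C = (20, -65, +0.18).
Determinant of the coordinate differences = (-225)·(-65) − 20·5 = 14525.
∂h/∂x = [(-0.58)·(-65) − (+0.18)·5] / 14525 = +0.002534
∂h/∂y = [(-225)·(+0.18) − 20·(-0.58)] / 14525 = -0.001990
Flow direction (−∇h) has components (-0.002534 E, +0.001990 N).
Azimuth = atan2(E, N) = atan2(-0.002534, +0.001990) = 308.1° ≈ 308°.

308°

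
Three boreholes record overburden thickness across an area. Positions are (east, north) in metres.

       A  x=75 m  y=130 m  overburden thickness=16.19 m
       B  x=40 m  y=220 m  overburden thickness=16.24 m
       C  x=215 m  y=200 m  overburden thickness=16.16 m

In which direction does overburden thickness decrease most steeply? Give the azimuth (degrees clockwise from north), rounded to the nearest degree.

134°

With d = a·x + b·y + c and A as origin, the differences give:
  (-35)·a + 90·b = +0.05
  140·a + 70·b = -0.03
Eliminate b (×70 and ×90, subtract): -15050·a = 6.200 → a = ∂d/∂x = -0.0004120
Back-substitute: b = ∂d/∂y = +0.0003953.
Steepest decrease is along −∇f: components (+0.0004120 E, -0.0003953 N).
Azimuth = atan2(+0.0004120, -0.0003953) = 133.8° ≈ 134°.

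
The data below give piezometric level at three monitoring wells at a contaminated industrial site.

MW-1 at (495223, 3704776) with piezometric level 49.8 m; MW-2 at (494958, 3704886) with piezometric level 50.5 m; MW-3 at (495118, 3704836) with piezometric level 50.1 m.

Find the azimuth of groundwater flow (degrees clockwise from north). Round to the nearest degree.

124°

With h = a·x + b·y + c and MW-1 as origin, the differences give:
  (-265)·a + 110·b = +0.7
  (-105)·a + 60·b = +0.3
Eliminate b (×60 and ×110, subtract): -4350·a = 9.00 → a = ∂h/∂x = -0.002069
Back-substitute: b = ∂h/∂y = +0.001379.
Flow direction (−∇h) has components (+0.002069 E, -0.001379 N).
Azimuth = atan2(E, N) = atan2(+0.002069, -0.001379) = 123.7° ≈ 124°.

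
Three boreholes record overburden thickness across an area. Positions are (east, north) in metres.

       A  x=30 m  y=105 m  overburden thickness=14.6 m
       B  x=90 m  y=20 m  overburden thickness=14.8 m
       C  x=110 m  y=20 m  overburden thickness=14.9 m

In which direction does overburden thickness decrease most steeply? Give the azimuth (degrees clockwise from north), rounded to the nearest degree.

257°

Differences from A: to B (Δx, Δy, Δh) = (60, -85, +0.2); to C = (80, -85, +0.3).
Determinant of the coordinate differences = 60·(-85) − 80·(-85) = 1700.
∂d/∂x = [(+0.2)·(-85) − (+0.3)·(-85)] / 1700 = +0.005000
∂d/∂y = [60·(+0.3) − 80·(+0.2)] / 1700 = +0.001176
Steepest decrease is along −∇f: components (-0.005000 E, -0.001176 N).
Azimuth = atan2(-0.005000, -0.001176) = 256.8° ≈ 257°.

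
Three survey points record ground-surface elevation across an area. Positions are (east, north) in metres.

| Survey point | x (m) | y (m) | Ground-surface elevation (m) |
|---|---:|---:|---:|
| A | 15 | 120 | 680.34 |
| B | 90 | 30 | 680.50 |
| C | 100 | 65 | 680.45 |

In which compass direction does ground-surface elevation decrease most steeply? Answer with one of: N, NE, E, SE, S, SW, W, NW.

Differences from A: to B (Δx, Δy, Δh) = (75, -90, +0.16); to C = (85, -55, +0.11).
Solve a·Δx + b·Δy = Δz: det = 75·(-55) − 85·(-90) = 3525.
∂z/∂x = [(+0.16)·(-55) − (+0.11)·(-90)] / 3525 = +0.0003121
∂z/∂y = [75·(+0.11) − 85·(+0.16)] / 3525 = -0.001518
Steepest decrease is along −∇f = (-0.0003121 E, +0.001518 N) → north.

N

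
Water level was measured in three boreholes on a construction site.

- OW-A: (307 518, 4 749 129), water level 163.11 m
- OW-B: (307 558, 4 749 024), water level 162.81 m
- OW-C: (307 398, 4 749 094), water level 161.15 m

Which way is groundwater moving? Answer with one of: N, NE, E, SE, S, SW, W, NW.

SW

With h = a·x + b·y + c and OW-A as origin, the differences give:
  40·a + (-105)·b = -0.30
  (-120)·a + (-35)·b = -1.96
Eliminate b (×(-35) and ×(-105), subtract): -14000·a = -195.300 → a = ∂h/∂x = +0.01395
Back-substitute: b = ∂h/∂y = +0.008171.
Flow = −∇h = (-0.01395 east, -0.008171 north), which points southwest.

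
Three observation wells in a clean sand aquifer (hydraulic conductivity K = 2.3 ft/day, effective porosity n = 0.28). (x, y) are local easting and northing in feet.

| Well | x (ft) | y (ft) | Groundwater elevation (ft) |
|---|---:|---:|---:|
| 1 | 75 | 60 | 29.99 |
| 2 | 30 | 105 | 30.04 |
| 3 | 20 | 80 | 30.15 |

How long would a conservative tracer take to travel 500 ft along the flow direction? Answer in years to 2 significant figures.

34 years

Three-point gradient (reference 1): Δ to 2 = (-45, 45, +0.05), Δ to 3 = (-55, 20, +0.16).
∂h/∂x = -0.003937, ∂h/∂y = -0.002825 (det = 1575).
|∇h| = √(-0.003937² + -0.002825²) = 0.004846
Seepage velocity v = K·i/n = 2.3 × 0.004846 / 0.28 = 0.03981 ft/day.
t = 500 / 0.03981 = 1.256e+04 days = 34.4 years.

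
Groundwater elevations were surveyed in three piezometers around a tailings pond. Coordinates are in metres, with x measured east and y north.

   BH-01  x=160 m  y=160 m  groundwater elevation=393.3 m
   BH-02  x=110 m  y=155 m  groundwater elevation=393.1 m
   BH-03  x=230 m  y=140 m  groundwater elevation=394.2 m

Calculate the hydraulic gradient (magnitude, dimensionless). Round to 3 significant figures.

Taking BH-01 as reference: BH-02−BH-01 = (-50, -5, -0.2); BH-03−BH-01 = (70, -20, +0.9).
Solve a·Δx + b·Δy = Δh: det = (-50)·(-20) − 70·(-5) = 1350.
∂h/∂x = [(-0.2)·(-20) − (+0.9)·(-5)] / 1350 = +0.006296
∂h/∂y = [(-50)·(+0.9) − 70·(-0.2)] / 1350 = -0.02296
|∇h| = √(0.006296² + -0.02296²) = 0.02381

0.0238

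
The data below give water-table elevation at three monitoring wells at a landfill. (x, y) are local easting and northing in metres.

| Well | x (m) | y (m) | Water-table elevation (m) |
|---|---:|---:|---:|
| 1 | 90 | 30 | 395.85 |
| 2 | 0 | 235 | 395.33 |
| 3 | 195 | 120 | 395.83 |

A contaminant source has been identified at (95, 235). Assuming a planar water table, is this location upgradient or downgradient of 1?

downgradient

With h = a·x + b·y + c and 1 as origin, the differences give:
  (-90)·a + 205·b = -0.52
  105·a + 90·b = -0.02
Eliminate b (×90 and ×205, subtract): -29625·a = -42.700 → a = ∂h/∂x = +0.001441
Back-substitute: b = ∂h/∂y = -0.001904.
Head at (95, 235) = 395.85 + (+0.001441)·(5) + (-0.001904)·(205) = 395.47 m.
That is lower than the 395.85 m at 1, so the point is downgradient.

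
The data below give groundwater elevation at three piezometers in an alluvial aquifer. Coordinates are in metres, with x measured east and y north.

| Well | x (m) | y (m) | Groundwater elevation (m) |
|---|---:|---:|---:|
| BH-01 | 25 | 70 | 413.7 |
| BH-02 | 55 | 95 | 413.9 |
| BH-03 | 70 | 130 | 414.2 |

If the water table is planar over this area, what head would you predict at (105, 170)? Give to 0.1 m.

414.5 m

Three-point gradient (reference BH-01): Δ to BH-02 = (30, 25, +0.2), Δ to BH-03 = (45, 60, +0.5).
∂h/∂x = -0.0007407, ∂h/∂y = +0.008889 (det = 675).
h(105, 170) = 413.7 + (-0.0007407)·(80) + (+0.008889)·(100) = 413.7 -0.059 +0.889 = 414.530 m.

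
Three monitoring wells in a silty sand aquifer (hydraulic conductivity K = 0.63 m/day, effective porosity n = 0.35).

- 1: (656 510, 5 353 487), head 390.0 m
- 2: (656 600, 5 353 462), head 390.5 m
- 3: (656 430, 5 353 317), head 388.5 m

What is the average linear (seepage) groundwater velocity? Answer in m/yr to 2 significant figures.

Taking 1 as reference: 2−1 = (90, -25, +0.5); 3−1 = (-80, -170, -1.5).
Determinant of the coordinate differences = 90·(-170) − (-80)·(-25) = -17300.
∂h/∂x = [(+0.5)·(-170) − (-1.5)·(-25)] / -17300 = +0.007081
∂h/∂y = [90·(-1.5) − (-80)·(+0.5)] / -17300 = +0.005491
|∇h| = √(0.007081² + 0.005491²) = 0.008961
Seepage velocity v = K·i/n = 0.63 × 0.008961 / 0.35 = 0.01613 m/day = 5.891 m/yr.

5.9 m/yr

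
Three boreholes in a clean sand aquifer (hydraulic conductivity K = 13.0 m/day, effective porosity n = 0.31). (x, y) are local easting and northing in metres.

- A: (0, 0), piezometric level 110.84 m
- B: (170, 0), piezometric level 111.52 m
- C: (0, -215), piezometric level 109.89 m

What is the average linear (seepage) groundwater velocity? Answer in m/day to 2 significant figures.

0.25 m/day

∂h/∂x = (111.52 − 110.84) / (170 − 0) = +0.004000
∂h/∂y = (109.89 − 110.84) / (-215 − 0) = +0.004419
|∇h| = √(0.004000² + 0.004419²) = 0.005961
Seepage velocity v = K·i/n = 13.0 × 0.005961 / 0.31 = 0.25 m/day.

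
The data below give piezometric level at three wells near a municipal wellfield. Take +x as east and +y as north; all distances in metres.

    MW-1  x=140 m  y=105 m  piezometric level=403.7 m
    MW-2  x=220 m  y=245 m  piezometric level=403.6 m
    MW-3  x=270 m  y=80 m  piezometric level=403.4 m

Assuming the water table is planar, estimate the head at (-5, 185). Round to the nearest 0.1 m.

Taking MW-1 as reference: MW-2−MW-1 = (80, 140, -0.1); MW-3−MW-1 = (130, -25, -0.3).
Solve a·Δx + b·Δy = Δh: det = 80·(-25) − 130·140 = -20200.
∂h/∂x = [(-0.1)·(-25) − (-0.3)·140] / -20200 = -0.002203
∂h/∂y = [80·(-0.3) − 130·(-0.1)] / -20200 = +0.0005446
h(-5, 185) = 403.7 + (-0.002203)·(-145) + (+0.0005446)·(80) = 403.7 +0.319 +0.044 = 404.063 m.

404.1 m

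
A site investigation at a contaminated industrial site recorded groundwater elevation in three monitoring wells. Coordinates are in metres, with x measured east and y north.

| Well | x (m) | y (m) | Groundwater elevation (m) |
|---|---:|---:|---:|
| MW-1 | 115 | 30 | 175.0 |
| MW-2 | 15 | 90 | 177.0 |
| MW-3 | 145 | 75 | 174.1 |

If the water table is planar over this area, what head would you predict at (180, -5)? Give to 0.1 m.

With h = a·x + b·y + c and MW-1 as origin, the differences give:
  (-100)·a + 60·b = +2.0
  30·a + 45·b = -0.9
Eliminate b (×45 and ×60, subtract): -6300·a = 144.00 → a = ∂h/∂x = -0.02286
Back-substitute: b = ∂h/∂y = -0.004762.
h(180, -5) = 175.0 + (-0.02286)·(65) + (-0.004762)·(-35) = 175.0 -1.486 +0.167 = 173.681 m.

173.7 m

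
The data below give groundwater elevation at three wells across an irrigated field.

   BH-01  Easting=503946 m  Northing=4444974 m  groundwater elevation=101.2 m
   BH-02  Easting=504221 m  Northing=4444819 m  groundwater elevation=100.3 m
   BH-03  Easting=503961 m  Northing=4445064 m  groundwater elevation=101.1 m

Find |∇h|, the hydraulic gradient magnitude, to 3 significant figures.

Differences from BH-01: to BH-02 (Δx, Δy, Δh) = (275, -155, -0.9); to BH-03 = (15, 90, -0.1).
Solve a·Δx + b·Δy = Δh: det = 275·90 − 15·(-155) = 27075.
∂h/∂x = [(-0.9)·90 − (-0.1)·(-155)] / 27075 = -0.003564
∂h/∂y = [275·(-0.1) − 15·(-0.9)] / 27075 = -0.0005171
|∇h| = √(-0.003564² + -0.0005171²) = 0.003601

0.00360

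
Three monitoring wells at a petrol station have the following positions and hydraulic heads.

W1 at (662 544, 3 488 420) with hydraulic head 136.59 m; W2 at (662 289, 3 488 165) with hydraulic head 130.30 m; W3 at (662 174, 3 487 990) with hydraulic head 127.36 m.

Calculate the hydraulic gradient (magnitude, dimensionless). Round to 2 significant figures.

Three-point gradient (reference W1): Δ to W2 = (-255, -255, -6.29), Δ to W3 = (-370, -430, -9.23).
∂h/∂x = +0.02294, ∂h/∂y = +0.001722 (det = 15300).
|∇h| = √(0.02294² + 0.001722²) = 0.023

0.023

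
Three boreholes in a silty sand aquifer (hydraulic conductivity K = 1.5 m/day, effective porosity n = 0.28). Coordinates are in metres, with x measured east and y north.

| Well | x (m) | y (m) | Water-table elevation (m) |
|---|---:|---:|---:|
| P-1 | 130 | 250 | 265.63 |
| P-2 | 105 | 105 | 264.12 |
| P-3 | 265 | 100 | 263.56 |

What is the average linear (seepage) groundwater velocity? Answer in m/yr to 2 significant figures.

With h = a·x + b·y + c and P-1 as origin, the differences give:
  (-25)·a + (-145)·b = -1.51
  135·a + (-150)·b = -2.07
Eliminate b (×(-150) and ×(-145), subtract): 23325·a = -73.650 → a = ∂h/∂x = -0.003158
Back-substitute: b = ∂h/∂y = +0.01096.
|∇h| = √(-0.003158² + 0.01096²) = 0.01141
Seepage velocity v = K·i/n = 1.5 × 0.01141 / 0.28 = 0.06112 m/day = 22.32 m/yr.

22 m/yr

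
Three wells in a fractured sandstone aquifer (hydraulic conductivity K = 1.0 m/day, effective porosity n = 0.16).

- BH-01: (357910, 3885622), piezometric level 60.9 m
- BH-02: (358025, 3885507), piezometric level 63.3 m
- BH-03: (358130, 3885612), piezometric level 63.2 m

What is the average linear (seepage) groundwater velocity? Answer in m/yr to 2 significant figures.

34 m/yr

Taking BH-01 as reference: BH-02−BH-01 = (115, -115, +2.4); BH-03−BH-01 = (220, -10, +2.3).
Solve a·Δx + b·Δy = Δh: det = 115·(-10) − 220·(-115) = 24150.
∂h/∂x = [(+2.4)·(-10) − (+2.3)·(-115)] / 24150 = +0.009959
∂h/∂y = [115·(+2.3) − 220·(+2.4)] / 24150 = -0.01091
|∇h| = √(0.009959² + -0.01091²) = 0.01477
Seepage velocity v = K·i/n = 1.0 × 0.01477 / 0.16 = 0.09231 m/day = 33.72 m/yr.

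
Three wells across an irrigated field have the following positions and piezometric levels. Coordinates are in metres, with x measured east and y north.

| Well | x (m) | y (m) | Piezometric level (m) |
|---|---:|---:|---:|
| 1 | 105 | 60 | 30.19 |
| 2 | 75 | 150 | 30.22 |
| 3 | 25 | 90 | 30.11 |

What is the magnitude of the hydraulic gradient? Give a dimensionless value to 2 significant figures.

Differences from 1: to 2 (Δx, Δy, Δh) = (-30, 90, +0.03); to 3 = (-80, 30, -0.08).
Solve a·Δx + b·Δy = Δh: det = (-30)·30 − (-80)·90 = 6300.
∂h/∂x = [(+0.03)·30 − (-0.08)·90] / 6300 = +0.001286
∂h/∂y = [(-30)·(-0.08) − (-80)·(+0.03)] / 6300 = +0.0007619
|∇h| = √(0.001286² + 0.0007619²) = 0.001495

0.0015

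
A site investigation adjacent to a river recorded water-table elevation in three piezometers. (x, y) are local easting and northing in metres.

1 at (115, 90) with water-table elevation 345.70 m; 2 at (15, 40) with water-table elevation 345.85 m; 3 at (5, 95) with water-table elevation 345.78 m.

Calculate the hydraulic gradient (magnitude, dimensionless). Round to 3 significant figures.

0.00162

With h = a·x + b·y + c and 1 as origin, the differences give:
  (-100)·a + (-50)·b = +0.15
  (-110)·a + 5·b = +0.08
Eliminate b (×5 and ×(-50), subtract): -6000·a = 4.750 → a = ∂h/∂x = -0.0007917
Back-substitute: b = ∂h/∂y = -0.001417.
|∇h| = √(-0.0007917² + -0.001417²) = 0.001623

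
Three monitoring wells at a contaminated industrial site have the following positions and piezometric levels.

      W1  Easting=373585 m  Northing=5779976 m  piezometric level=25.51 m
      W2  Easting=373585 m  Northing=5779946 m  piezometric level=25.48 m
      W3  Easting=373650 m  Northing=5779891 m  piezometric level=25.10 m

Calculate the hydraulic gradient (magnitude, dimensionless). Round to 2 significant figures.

0.0051

Differences from W1: to W2 (Δx, Δy, Δh) = (0, -30, -0.03); to W3 = (65, -85, -0.41).
Determinant of the coordinate differences = 0·(-85) − 65·(-30) = 1950.
∂h/∂x = [(-0.03)·(-85) − (-0.41)·(-30)] / 1950 = -0.005000
∂h/∂y = [0·(-0.41) − 65·(-0.03)] / 1950 = +0.001000
|∇h| = √(-0.005000² + 0.001000²) = 0.005099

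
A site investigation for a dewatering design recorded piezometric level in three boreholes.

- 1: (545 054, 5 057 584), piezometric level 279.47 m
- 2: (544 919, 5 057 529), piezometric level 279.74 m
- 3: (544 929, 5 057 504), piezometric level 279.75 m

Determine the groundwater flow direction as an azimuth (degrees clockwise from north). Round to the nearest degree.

Three-point gradient (reference 1): Δ to 2 = (-135, -55, +0.27), Δ to 3 = (-125, -80, +0.28).
∂h/∂x = -0.001580, ∂h/∂y = -0.001032 (det = 3925).
Flow direction (−∇h) has components (+0.001580 E, +0.001032 N).
Azimuth = atan2(E, N) = atan2(+0.001580, +0.001032) = 56.8° ≈ 057°.

057°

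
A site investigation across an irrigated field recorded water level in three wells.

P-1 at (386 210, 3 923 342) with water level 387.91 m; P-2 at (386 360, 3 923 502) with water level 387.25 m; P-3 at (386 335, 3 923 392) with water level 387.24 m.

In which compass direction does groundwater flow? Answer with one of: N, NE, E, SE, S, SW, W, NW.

E

Differences from P-1: to P-2 (Δx, Δy, Δh) = (150, 160, -0.66); to P-3 = (125, 50, -0.67).
Determinant of the coordinate differences = 150·50 − 125·160 = -12500.
∂h/∂x = [(-0.66)·50 − (-0.67)·160] / -12500 = -0.005936
∂h/∂y = [150·(-0.67) − 125·(-0.66)] / -12500 = +0.001440
Flow = −∇h = (+0.005936 east, -0.001440 north), which points east.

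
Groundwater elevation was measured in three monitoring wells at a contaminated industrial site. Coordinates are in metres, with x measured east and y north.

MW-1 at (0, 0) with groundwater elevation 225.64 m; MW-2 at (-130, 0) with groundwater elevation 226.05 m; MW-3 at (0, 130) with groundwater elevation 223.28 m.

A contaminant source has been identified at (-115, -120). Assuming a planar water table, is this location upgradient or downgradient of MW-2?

∂h/∂x = (226.05 − 225.64) / (-130 − 0) = -0.003154
∂h/∂y = (223.28 − 225.64) / (130 − 0) = -0.01815
Head at (-115, -120) = 225.64 + (-0.003154)·(-115) + (-0.01815)·(-120) = 228.18 m.
That is higher than the 226.05 m at MW-2, so the point is upgradient.

upgradient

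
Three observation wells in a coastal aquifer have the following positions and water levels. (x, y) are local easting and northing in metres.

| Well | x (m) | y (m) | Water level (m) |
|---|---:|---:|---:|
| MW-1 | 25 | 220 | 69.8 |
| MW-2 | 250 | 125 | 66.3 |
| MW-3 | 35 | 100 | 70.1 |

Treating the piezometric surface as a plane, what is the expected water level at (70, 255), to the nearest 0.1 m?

68.9 m

With h = a·x + b·y + c and MW-1 as origin, the differences give:
  225·a + (-95)·b = -3.5
  10·a + (-120)·b = +0.3
Eliminate b (×(-120) and ×(-95), subtract): -26050·a = 448.50 → a = ∂h/∂x = -0.01722
Back-substitute: b = ∂h/∂y = -0.003935.
h(70, 255) = 69.8 + (-0.01722)·(45) + (-0.003935)·(35) = 69.8 -0.775 -0.138 = 68.888 m.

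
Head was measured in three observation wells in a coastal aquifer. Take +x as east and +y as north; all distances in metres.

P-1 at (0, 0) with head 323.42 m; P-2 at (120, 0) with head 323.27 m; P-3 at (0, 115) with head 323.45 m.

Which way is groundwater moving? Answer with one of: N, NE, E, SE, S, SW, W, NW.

∂h/∂x = (323.27 − 323.42) / (120 − 0) = -0.001250
∂h/∂y = (323.45 − 323.42) / (115 − 0) = +0.0002609
Flow = −∇h = (+0.001250 east, -0.0002609 north), which points east.

E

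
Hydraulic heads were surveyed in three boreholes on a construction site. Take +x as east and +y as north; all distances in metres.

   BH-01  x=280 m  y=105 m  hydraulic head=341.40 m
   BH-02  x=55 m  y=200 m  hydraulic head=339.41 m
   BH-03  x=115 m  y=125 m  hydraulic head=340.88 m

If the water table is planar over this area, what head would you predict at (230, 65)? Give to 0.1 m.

With h = a·x + b·y + c and BH-01 as origin, the differences give:
  (-225)·a + 95·b = -1.99
  (-165)·a + 20·b = -0.52
Eliminate b (×20 and ×95, subtract): 11175·a = 9.600 → a = ∂h/∂x = +0.0008591
Back-substitute: b = ∂h/∂y = -0.01891.
h(230, 65) = 341.40 + (+0.0008591)·(-50) + (-0.01891)·(-40) = 341.40 -0.043 +0.757 = 342.114 m.

342.1 m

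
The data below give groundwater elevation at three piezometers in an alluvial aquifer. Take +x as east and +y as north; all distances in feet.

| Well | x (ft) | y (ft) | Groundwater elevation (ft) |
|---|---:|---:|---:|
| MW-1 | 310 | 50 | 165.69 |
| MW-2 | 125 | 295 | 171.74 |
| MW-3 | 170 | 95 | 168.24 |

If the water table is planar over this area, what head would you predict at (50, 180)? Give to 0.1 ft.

171.1 ft

Three-point gradient (reference MW-1): Δ to MW-2 = (-185, 245, +6.05), Δ to MW-3 = (-140, 45, +2.55).
∂h/∂x = -0.01357, ∂h/∂y = +0.01445 (det = 25975).
h(50, 180) = 165.69 + (-0.01357)·(-260) + (+0.01445)·(130) = 165.69 +3.528 +1.878 = 171.096 ft.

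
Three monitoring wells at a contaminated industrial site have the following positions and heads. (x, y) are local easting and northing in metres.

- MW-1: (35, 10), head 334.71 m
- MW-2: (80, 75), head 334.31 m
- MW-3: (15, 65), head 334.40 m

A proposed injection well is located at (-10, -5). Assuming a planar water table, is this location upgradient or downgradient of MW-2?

Differences from MW-1: to MW-2 (Δx, Δy, Δh) = (45, 65, -0.40); to MW-3 = (-20, 55, -0.31).
Solve a·Δx + b·Δy = Δh: det = 45·55 − (-20)·65 = 3775.
∂h/∂x = [(-0.40)·55 − (-0.31)·65] / 3775 = -0.0004901
∂h/∂y = [45·(-0.31) − (-20)·(-0.40)] / 3775 = -0.005815
Head at (-10, -5) = 334.71 + (-0.0004901)·(-45) + (-0.005815)·(-15) = 334.82 m.
That is higher than the 334.31 m at MW-2, so the point is upgradient.

upgradient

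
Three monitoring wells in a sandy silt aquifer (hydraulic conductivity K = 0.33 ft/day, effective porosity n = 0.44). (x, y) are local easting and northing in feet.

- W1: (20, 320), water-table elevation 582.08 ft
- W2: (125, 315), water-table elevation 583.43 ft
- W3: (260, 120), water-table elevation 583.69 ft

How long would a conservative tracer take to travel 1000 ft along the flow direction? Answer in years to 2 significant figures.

Taking W1 as reference: W2−W1 = (105, -5, +1.35); W3−W1 = (240, -200, +1.61).
Determinant of the coordinate differences = 105·(-200) − 240·(-5) = -19800.
∂h/∂x = [(+1.35)·(-200) − (+1.61)·(-5)] / -19800 = +0.01323
∂h/∂y = [105·(+1.61) − 240·(+1.35)] / -19800 = +0.007826
|∇h| = √(0.01323² + 0.007826²) = 0.01537
Seepage velocity v = K·i/n = 0.33 × 0.01537 / 0.44 = 0.01153 ft/day.
t = 1000 / 0.01153 = 8.673e+04 days = 237 years.

240 years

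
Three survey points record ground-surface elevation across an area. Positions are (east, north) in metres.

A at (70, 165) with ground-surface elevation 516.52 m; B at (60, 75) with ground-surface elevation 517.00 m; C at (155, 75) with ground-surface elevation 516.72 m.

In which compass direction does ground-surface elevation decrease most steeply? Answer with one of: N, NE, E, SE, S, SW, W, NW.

Taking A as reference: B−A = (-10, -90, +0.48); C−A = (85, -90, +0.20).
Determinant of the coordinate differences = (-10)·(-90) − 85·(-90) = 8550.
∂z/∂x = [(+0.48)·(-90) − (+0.20)·(-90)] / 8550 = -0.002947
∂z/∂y = [(-10)·(+0.20) − 85·(+0.48)] / 8550 = -0.005006
Steepest decrease is along −∇f = (+0.002947 E, +0.005006 N) → northeast.

NE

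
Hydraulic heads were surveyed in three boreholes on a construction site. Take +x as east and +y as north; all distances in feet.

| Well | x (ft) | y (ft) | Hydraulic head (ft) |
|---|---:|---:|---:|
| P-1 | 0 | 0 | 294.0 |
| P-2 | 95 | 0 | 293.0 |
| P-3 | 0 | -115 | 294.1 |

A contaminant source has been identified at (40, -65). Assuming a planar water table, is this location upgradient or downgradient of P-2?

upgradient

∂h/∂x = (293.0 − 294.0) / (95 − 0) = -0.01053
∂h/∂y = (294.1 − 294.0) / (-115 − 0) = -0.0008696
Head at (40, -65) = 294.0 + (-0.01053)·(40) + (-0.0008696)·(-65) = 293.64 ft.
That is higher than the 293.0 ft at P-2, so the point is upgradient.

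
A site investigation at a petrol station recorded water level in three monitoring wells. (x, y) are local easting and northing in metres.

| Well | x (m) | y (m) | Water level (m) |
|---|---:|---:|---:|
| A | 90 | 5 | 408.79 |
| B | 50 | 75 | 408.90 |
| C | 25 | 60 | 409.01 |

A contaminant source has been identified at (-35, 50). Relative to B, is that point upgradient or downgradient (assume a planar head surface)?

With h = a·x + b·y + c and A as origin, the differences give:
  (-40)·a + 70·b = +0.11
  (-65)·a + 55·b = +0.22
Eliminate b (×55 and ×70, subtract): 2350·a = -9.350 → a = ∂h/∂x = -0.003979
Back-substitute: b = ∂h/∂y = -0.0007021.
Head at (-35, 50) = 408.79 + (-0.003979)·(-125) + (-0.0007021)·(45) = 409.26 m.
That is higher than the 408.90 m at B, so the point is upgradient.

upgradient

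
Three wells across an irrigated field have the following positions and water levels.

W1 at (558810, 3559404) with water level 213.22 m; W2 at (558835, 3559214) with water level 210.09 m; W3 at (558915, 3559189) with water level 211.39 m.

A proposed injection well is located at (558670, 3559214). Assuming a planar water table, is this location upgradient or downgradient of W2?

Differences from W1: to W2 (Δx, Δy, Δh) = (25, -190, -3.13); to W3 = (105, -215, -1.83).
Solve a·Δx + b·Δy = Δh: det = 25·(-215) − 105·(-190) = 14575.
∂h/∂x = [(-3.13)·(-215) − (-1.83)·(-190)] / 14575 = +0.02232
∂h/∂y = [25·(-1.83) − 105·(-3.13)] / 14575 = +0.01941
Head at (558670, 3559214) = 213.22 + (+0.02232)·(-140) + (+0.01941)·(-190) = 206.41 m.
That is lower than the 210.09 m at W2, so the point is downgradient.

downgradient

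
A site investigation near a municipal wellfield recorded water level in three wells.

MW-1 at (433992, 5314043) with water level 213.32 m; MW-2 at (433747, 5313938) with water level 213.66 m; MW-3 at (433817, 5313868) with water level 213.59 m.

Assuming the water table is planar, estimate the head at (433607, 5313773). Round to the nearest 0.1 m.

213.9 m

With h = a·x + b·y + c and MW-1 as origin, the differences give:
  (-245)·a + (-105)·b = +0.34
  (-175)·a + (-175)·b = +0.27
Eliminate b (×(-175) and ×(-105), subtract): 24500·a = -31.150 → a = ∂h/∂x = -0.001271
Back-substitute: b = ∂h/∂y = -0.0002714.
h(433607, 5313773) = 213.32 + (-0.001271)·(-385) + (-0.0002714)·(-270) = 213.32 +0.489 +0.073 = 213.883 m.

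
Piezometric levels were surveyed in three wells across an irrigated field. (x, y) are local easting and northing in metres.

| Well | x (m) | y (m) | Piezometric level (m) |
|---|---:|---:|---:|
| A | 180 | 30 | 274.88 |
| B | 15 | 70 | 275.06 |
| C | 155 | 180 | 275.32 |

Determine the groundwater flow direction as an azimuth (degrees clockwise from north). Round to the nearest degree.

Differences from A: to B (Δx, Δy, Δh) = (-165, 40, +0.18); to C = (-25, 150, +0.44).
Solve a·Δx + b·Δy = Δh: det = (-165)·150 − (-25)·40 = -23750.
∂h/∂x = [(+0.18)·150 − (+0.44)·40] / -23750 = -0.0003958
∂h/∂y = [(-165)·(+0.44) − (-25)·(+0.18)] / -23750 = +0.002867
Flow direction (−∇h) has components (+0.0003958 E, -0.002867 N).
Azimuth = atan2(E, N) = atan2(+0.0003958, -0.002867) = 172.1° ≈ 172°.

172°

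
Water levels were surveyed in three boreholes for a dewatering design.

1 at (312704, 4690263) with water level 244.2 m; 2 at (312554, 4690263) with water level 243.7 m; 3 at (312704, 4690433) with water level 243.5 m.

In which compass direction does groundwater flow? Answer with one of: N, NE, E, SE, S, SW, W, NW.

∂h/∂x = (243.7 − 244.2) / (312554 − 312704) = +0.003333
∂h/∂y = (243.5 − 244.2) / (4690433 − 4690263) = -0.004118
Flow = −∇h = (-0.003333 east, +0.004118 north), which points northwest.

NW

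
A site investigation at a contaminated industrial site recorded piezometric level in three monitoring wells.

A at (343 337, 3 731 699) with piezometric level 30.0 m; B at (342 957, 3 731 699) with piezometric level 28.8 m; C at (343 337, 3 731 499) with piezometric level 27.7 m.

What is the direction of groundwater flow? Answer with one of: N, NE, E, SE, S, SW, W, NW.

S

∂h/∂x = (28.8 − 30.0) / (342957 − 343337) = +0.003158
∂h/∂y = (27.7 − 30.0) / (3731499 − 3731699) = +0.01150
Flow = −∇h = (-0.003158 east, -0.01150 north), which points south.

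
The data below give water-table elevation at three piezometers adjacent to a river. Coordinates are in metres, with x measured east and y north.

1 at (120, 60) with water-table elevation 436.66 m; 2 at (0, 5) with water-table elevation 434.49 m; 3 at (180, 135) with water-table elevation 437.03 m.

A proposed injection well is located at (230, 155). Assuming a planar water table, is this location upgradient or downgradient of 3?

With h = a·x + b·y + c and 1 as origin, the differences give:
  (-120)·a + (-55)·b = -2.17
  60·a + 75·b = +0.37
Eliminate b (×75 and ×(-55), subtract): -5700·a = -142.400 → a = ∂h/∂x = +0.02498
Back-substitute: b = ∂h/∂y = -0.01505.
Head at (230, 155) = 436.66 + (+0.02498)·(110) + (-0.01505)·(95) = 437.98 m.
That is higher than the 437.03 m at 3, so the point is upgradient.

upgradient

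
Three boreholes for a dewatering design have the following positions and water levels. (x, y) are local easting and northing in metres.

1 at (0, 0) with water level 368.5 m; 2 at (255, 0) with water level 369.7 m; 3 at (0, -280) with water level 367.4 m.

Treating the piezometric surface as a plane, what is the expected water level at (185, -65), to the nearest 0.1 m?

369.1 m

∂h/∂x = (369.7 − 368.5) / (255 − 0) = +0.004706
∂h/∂y = (367.4 − 368.5) / (-280 − 0) = +0.003929
h(185, -65) = 368.5 + (+0.004706)·(185) + (+0.003929)·(-65) = 368.5 +0.871 -0.255 = 369.115 m.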